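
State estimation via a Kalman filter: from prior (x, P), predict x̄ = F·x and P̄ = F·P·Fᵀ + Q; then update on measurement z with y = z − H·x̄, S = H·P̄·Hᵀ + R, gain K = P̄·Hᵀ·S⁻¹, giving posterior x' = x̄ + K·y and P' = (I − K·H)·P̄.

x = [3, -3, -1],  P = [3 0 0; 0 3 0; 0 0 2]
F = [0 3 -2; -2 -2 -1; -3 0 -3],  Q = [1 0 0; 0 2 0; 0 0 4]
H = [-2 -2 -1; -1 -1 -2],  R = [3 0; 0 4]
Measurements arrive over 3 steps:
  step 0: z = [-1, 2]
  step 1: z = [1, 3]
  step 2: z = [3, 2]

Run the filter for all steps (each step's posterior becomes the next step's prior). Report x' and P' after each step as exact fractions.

step 0: x̄ = F·x = [-7, 1, -6]
step 0: P̄ = F·P·Fᵀ + Q = [36 -14 12; -14 28 24; 12 24 49]
step 0: y = z − H·x̄ = [-19, -16]
step 0: S = H·P̄·Hᵀ + R = [340 350; 350 380]
step 0: K = P̄·Hᵀ·S⁻¹ = [-259/335 198/335; 97/335 -144/335; 46/335 -321/670]
step 0: x' = x̄ + K·y = [-592/335, 796/335, -316/335]
step 0: P' = (I − K·H)·P̄ = [6664/335 -5882/335 -787/335; -5882/335 5496/335 481/335; -787/335 481/335 474/335]
step 1: x̄ = F·x = [604/67, -92/335, 2724/335]
step 1: P̄ = F·P·Fᵀ + Q = [45923/335 597/335 46731/335; 597/335 1504/335 1917/335; 46731/335 1917/335 51416/335]
step 1: y = z − H·x̄ = [1783/67, 9381/335]
step 1: S = H·P̄·Hᵀ + R = [441497/335 443314/335; 443314/335 450217/335]
step 1: K = P̄·Hᵀ·S⁻¹ = [-13004477/33464959 2400120/33464959; -1847899/33464959 1378413/33464959; 2993048/33464959 -14206776/33464959]
step 1: x' = x̄ + K·y = [340601/499477, -295028/499477, -687556/499477]
step 1: P' = (I − K·H)·P̄ = [164585538/33464959 -135376424/33464959 -19404797/33464959; -135376424/33464959 140910106/33464959 -5523667/33464959; -19404797/33464959 -5523667/33464959 40877784/33464959]
step 2: x̄ = F·x = [44548/45407, 596410/499477, 1040865/499477]
step 2: P̄ = F·P·Fᵀ + Q = [139222823/3042269 -3144489/3042269 126994431/3042269; -3144489/3042269 147065030/33464959 90102861/33464959; 126994431/3042269 90102861/33464959 1633743388/33464959]
step 2: y = z − H·x̄ = [4712172/499477, 4167122/499477]
step 2: S = H·P̄·Hᵀ + R = [14119653973/33464959 13921369436/33464959; 13921369436/33464959 14226337121/33464959]
step 2: K = P̄·Hᵀ·S⁻¹ = [-81580082567/211159095643 16144554024/211159095643; -12178147705/211159095643 7572867021/211159095643; 19036376264/211159095643 -89198950398/211159095643]
step 2: x' = x̄ + K·y = [-427785834496/211159095643, 200427507916/211159095643, -124554518589/211159095643]
step 2: P' = (I − K·H)·P̄ = [1029773075040/211159095643 -845086837874/211159095643 -124632226631/211159095643; -845086837874/211159095643 879540289312/211159095643 -32372459761/211159095643; -124632226631/211159095643 -32372459761/211159095643 256900243992/211159095643]

step 0: x' = [-592/335, 796/335, -316/335], P' = [6664/335 -5882/335 -787/335; -5882/335 5496/335 481/335; -787/335 481/335 474/335]
step 1: x' = [340601/499477, -295028/499477, -687556/499477], P' = [164585538/33464959 -135376424/33464959 -19404797/33464959; -135376424/33464959 140910106/33464959 -5523667/33464959; -19404797/33464959 -5523667/33464959 40877784/33464959]
step 2: x' = [-427785834496/211159095643, 200427507916/211159095643, -124554518589/211159095643], P' = [1029773075040/211159095643 -845086837874/211159095643 -124632226631/211159095643; -845086837874/211159095643 879540289312/211159095643 -32372459761/211159095643; -124632226631/211159095643 -32372459761/211159095643 256900243992/211159095643]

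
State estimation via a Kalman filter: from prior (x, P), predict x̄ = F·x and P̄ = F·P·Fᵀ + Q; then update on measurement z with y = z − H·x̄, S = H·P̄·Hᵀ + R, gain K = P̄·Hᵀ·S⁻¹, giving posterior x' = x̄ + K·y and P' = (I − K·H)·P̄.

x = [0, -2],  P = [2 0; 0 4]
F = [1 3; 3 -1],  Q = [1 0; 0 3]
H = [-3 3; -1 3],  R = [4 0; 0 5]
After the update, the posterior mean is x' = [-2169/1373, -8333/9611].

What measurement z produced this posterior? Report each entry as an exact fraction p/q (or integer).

z = [2, -1]

x̄ = F·x = [-6, 2]
P̄ = F·P·Fᵀ + Q = [39 -6; -6 25]
S = H·P̄·Hᵀ + R = [688 414; 414 305]
K = P̄·Hᵀ·S⁻¹ = [-2511/5492 1191/2746; -5169/38444 8613/19222]
x' − x̄ = [6069/1373, -27555/9611] = K·y
y = (KᵀK)⁻¹·Kᵀ·(x' − x̄) = [-22, -13]
z = y + H·x̄ = [-22, -13] + [24, 12] = [2, -1]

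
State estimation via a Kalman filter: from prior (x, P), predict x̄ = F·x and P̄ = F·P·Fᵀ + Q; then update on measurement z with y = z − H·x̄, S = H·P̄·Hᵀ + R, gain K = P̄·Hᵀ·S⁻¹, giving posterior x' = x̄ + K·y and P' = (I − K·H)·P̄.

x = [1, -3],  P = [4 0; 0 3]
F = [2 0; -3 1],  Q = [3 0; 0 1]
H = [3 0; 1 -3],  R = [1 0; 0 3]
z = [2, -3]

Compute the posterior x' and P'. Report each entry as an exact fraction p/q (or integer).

x̄ = F·x = [2, -6]
P̄ = F·P·Fᵀ + Q = [19 -24; -24 40]
y = z − H·x̄ = [-4, -23]
S = H·P̄·Hᵀ + R = [172 273; 273 526]
K = P̄·Hᵀ·S⁻¹ = [5139/15943 91/15943; 1440/15943 -5112/15943]
x' = x̄ + K·y = [9237/15943, 16158/15943]
P' = (I − K·H)·P̄ = [1713/15943 480/15943; 480/15943 5272/15943]

x' = [9237/15943, 16158/15943]
P' = [1713/15943 480/15943; 480/15943 5272/15943]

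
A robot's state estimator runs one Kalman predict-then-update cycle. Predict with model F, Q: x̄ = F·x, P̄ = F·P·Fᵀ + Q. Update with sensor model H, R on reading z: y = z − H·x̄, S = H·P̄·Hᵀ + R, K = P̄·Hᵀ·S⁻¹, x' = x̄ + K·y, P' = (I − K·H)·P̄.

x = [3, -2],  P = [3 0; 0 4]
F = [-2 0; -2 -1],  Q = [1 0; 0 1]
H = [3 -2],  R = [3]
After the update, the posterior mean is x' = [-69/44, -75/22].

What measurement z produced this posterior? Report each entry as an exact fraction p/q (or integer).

z = [3]

x̄ = F·x = [-6, -4]
P̄ = F·P·Fᵀ + Q = [13 12; 12 17]
S = H·P̄·Hᵀ + R = [44]
K = P̄·Hᵀ·S⁻¹ = [15/44; 1/22]
x' − x̄ = [195/44, 13/22] = K·y
y = (KᵀK)⁻¹·Kᵀ·(x' − x̄) = [13]
z = y + H·x̄ = [13] + [-10] = [3]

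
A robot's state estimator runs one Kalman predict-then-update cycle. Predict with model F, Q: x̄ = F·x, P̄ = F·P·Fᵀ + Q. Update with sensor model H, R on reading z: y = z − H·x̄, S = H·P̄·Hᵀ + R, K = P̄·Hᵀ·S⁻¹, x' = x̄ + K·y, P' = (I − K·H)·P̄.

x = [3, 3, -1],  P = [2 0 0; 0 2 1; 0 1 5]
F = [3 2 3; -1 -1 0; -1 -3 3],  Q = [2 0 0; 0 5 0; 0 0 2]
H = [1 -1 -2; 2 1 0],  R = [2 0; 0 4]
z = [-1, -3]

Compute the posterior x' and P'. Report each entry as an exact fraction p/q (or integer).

x̄ = F·x = [12, -6, -15]
P̄ = F·P·Fᵀ + Q = [85 -13 24; -13 9 5; 24 5 49]
y = z − H·x̄ = [-49, -21]
S = H·P̄·Hᵀ + R = [242 68; 68 301]
K = P̄·Hᵀ·S⁻¹ = [2187/34109 17297/34109; -4238/34109 -969/34109; -27383/68218 9099/34109]
x' = x̄ + K·y = [-61092/34109, 23357/34109, -63661/68218]
P' = (I − K·H)·P̄ = [74286/34109 -79384/34109 74648/34109; -79384/34109 154892/34109 -112900/34109; 74648/34109 -112900/34109 214931/68218]

x' = [-61092/34109, 23357/34109, -63661/68218]
P' = [74286/34109 -79384/34109 74648/34109; -79384/34109 154892/34109 -112900/34109; 74648/34109 -112900/34109 214931/68218]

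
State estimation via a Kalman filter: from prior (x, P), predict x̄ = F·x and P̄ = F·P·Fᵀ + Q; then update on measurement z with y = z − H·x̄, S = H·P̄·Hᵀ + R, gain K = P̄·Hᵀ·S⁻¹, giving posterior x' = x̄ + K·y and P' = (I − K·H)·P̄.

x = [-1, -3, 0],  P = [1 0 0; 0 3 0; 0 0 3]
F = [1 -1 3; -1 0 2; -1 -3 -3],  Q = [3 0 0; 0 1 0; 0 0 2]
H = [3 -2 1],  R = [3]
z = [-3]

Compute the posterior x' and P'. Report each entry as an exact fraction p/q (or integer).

x̄ = F·x = [2, 1, 10]
P̄ = F·P·Fᵀ + Q = [34 17 -19; 17 14 -17; -19 -17 57]
y = z − H·x̄ = [-17]
S = H·P̄·Hᵀ + R = [172]
K = P̄·Hᵀ·S⁻¹ = [49/172; 3/86; 17/86]
x' = x̄ + K·y = [-489/172, 35/86, 571/86]
P' = (I − K·H)·P̄ = [3447/172 1315/86 -2467/86; 1315/86 593/43 -782/43; -2467/86 -782/43 2162/43]

x' = [-489/172, 35/86, 571/86]
P' = [3447/172 1315/86 -2467/86; 1315/86 593/43 -782/43; -2467/86 -782/43 2162/43]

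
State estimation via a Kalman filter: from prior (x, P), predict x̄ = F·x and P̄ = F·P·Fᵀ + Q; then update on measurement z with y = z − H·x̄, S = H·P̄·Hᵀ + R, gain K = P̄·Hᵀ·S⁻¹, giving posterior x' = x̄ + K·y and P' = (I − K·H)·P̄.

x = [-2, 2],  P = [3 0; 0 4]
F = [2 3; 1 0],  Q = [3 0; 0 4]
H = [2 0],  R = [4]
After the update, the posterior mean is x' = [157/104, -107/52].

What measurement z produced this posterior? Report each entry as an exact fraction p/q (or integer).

x̄ = F·x = [2, -2]
P̄ = F·P·Fᵀ + Q = [51 6; 6 7]
S = H·P̄·Hᵀ + R = [208]
K = P̄·Hᵀ·S⁻¹ = [51/104; 3/52]
x' − x̄ = [-51/104, -3/52] = K·y
y = (KᵀK)⁻¹·Kᵀ·(x' − x̄) = [-1]
z = y + H·x̄ = [-1] + [4] = [3]

z = [3]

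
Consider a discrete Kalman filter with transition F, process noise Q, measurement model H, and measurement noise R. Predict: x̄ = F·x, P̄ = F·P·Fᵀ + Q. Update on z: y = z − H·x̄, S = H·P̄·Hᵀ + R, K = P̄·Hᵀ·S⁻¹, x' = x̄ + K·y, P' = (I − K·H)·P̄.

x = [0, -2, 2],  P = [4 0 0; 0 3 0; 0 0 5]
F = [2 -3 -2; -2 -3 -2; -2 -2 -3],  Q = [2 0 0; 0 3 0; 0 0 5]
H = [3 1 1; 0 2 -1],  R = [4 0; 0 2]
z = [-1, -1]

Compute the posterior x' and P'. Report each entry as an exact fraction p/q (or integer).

x̄ = F·x = [2, 2, -2]
P̄ = F·P·Fᵀ + Q = [65 31 32; 31 66 64; 32 64 78]
y = z − H·x̄ = [-7, -7]
S = H·P̄·Hᵀ + R = [1239 208; 208 88]
K = P̄·Hᵀ·S⁻¹ = [2058/8221 -8247/32884; 685/8221 9467/16442; 1318/8221 6223/32884]
x' = x̄ + K·y = [65873/32884, -42975/16442, -146233/32884]
P' = (I − K·H)·P̄ = [130507/16442 -63884/8221 -247289/16442; -63884/8221 67953/8221 126439/8221; -247289/16442 126439/8221 499533/16442]

x' = [65873/32884, -42975/16442, -146233/32884]
P' = [130507/16442 -63884/8221 -247289/16442; -63884/8221 67953/8221 126439/8221; -247289/16442 126439/8221 499533/16442]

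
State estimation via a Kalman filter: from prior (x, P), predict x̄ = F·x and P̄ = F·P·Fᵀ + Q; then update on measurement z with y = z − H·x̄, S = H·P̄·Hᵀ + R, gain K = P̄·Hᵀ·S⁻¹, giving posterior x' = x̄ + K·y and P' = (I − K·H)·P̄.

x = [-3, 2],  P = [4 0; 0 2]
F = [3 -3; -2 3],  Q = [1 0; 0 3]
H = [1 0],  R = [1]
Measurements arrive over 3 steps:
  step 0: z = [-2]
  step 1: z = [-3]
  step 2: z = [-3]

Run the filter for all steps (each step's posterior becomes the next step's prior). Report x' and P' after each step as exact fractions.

step 0: x̄ = F·x = [-15, 12]
step 0: P̄ = F·P·Fᵀ + Q = [55 -42; -42 37]
step 0: y = z − H·x̄ = [13]
step 0: S = H·P̄·Hᵀ + R = [56]
step 0: K = P̄·Hᵀ·S⁻¹ = [55/56; -3/4]
step 0: x' = x̄ + K·y = [-125/56, 9/4]
step 0: P' = (I − K·H)·P̄ = [55/56 -3/4; -3/4 11/2]
step 1: x̄ = F·x = [-753/56, 157/14]
step 1: P̄ = F·P·Fᵀ + Q = [4079/56 -933/14; -933/14 458/7]
step 1: y = z − H·x̄ = [585/56]
step 1: S = H·P̄·Hᵀ + R = [4135/56]
step 1: K = P̄·Hᵀ·S⁻¹ = [4079/4135; -3732/4135]
step 1: x' = x̄ + K·y = [-2598/827, 1477/827]
step 1: P' = (I − K·H)·P̄ = [4079/4135 -3732/4135; -3732/4135 21836/4135]
step 2: x̄ = F·x = [-12225/827, 9627/827]
step 2: P̄ = F·P·Fᵀ + Q = [304546/4135 -276978/4135; -276978/4135 270029/4135]
step 2: y = z − H·x̄ = [9744/827]
step 2: S = H·P̄·Hᵀ + R = [308681/4135]
step 2: K = P̄·Hᵀ·S⁻¹ = [304546/308681; -276978/308681]
step 2: x' = x̄ + K·y = [-974763/308681, 329865/308681]
step 2: P' = (I − K·H)·P̄ = [304546/308681 -276978/308681; -276978/308681 1604839/308681]

step 0: x' = [-125/56, 9/4], P' = [55/56 -3/4; -3/4 11/2]
step 1: x' = [-2598/827, 1477/827], P' = [4079/4135 -3732/4135; -3732/4135 21836/4135]
step 2: x' = [-974763/308681, 329865/308681], P' = [304546/308681 -276978/308681; -276978/308681 1604839/308681]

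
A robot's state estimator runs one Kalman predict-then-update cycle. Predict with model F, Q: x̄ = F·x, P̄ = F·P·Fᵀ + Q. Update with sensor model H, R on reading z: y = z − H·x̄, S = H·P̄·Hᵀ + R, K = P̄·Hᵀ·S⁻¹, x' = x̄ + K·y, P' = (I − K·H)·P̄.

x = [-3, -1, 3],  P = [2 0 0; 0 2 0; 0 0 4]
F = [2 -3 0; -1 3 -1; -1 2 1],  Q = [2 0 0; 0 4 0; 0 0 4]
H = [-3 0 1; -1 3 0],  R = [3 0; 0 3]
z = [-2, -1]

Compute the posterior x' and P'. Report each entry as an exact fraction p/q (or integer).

x' = [1267/4141, -1573/4141, -2336/4141]
P' = [31344/45551 8562/45551 62028/45551; 8562/45551 17040/45551 16002/45551; 62028/45551 16002/45551 222990/45551]

x̄ = F·x = [-3, -3, 4]
P̄ = F·P·Fᵀ + Q = [28 -22 -16; -22 28 10; -16 10 18]
y = z − H·x̄ = [-15, 5]
S = H·P̄·Hᵀ + R = [369 328; 328 415]
K = P̄·Hᵀ·S⁻¹ = [-10668/45551 -46/1111; -3228/45551 346/1111; 12302/45551 -114/1111]
x' = x̄ + K·y = [1267/4141, -1573/4141, -2336/4141]
P' = (I − K·H)·P̄ = [31344/45551 8562/45551 62028/45551; 8562/45551 17040/45551 16002/45551; 62028/45551 16002/45551 222990/45551]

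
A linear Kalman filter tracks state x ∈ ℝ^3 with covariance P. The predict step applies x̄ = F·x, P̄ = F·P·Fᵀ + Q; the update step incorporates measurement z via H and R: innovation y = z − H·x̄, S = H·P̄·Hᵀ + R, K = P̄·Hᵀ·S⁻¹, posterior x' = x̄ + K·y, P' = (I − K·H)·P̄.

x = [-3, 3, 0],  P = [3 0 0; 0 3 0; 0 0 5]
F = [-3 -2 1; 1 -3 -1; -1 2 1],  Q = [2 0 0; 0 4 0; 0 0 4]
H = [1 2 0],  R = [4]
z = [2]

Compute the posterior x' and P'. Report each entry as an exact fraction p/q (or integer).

x̄ = F·x = [3, -12, 9]
P̄ = F·P·Fᵀ + Q = [46 4 2; 4 39 -26; 2 -26 24]
y = z − H·x̄ = [23]
S = H·P̄·Hᵀ + R = [222]
K = P̄·Hᵀ·S⁻¹ = [9/37; 41/111; -25/111]
x' = x̄ + K·y = [318/37, -389/111, 424/111]
P' = (I − K·H)·P̄ = [1216/37 -590/37 524/37; -590/37 967/111 -836/111; 524/37 -836/111 1414/111]

x' = [318/37, -389/111, 424/111]
P' = [1216/37 -590/37 524/37; -590/37 967/111 -836/111; 524/37 -836/111 1414/111]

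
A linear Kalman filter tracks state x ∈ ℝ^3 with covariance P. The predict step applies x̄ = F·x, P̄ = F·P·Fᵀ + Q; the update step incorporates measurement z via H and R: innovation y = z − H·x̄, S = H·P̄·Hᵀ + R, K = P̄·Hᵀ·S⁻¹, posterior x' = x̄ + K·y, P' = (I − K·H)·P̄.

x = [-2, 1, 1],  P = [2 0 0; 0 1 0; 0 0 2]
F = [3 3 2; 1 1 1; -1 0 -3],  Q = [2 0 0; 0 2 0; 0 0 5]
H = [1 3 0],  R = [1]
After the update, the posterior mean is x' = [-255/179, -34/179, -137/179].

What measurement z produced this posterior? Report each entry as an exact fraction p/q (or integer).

x̄ = F·x = [-1, 0, -1]
P̄ = F·P·Fᵀ + Q = [37 13 -18; 13 7 -8; -18 -8 25]
S = H·P̄·Hᵀ + R = [179]
K = P̄·Hᵀ·S⁻¹ = [76/179; 34/179; -42/179]
x' − x̄ = [-76/179, -34/179, 42/179] = K·y
y = (KᵀK)⁻¹·Kᵀ·(x' − x̄) = [-1]
z = y + H·x̄ = [-1] + [-1] = [-2]

z = [-2]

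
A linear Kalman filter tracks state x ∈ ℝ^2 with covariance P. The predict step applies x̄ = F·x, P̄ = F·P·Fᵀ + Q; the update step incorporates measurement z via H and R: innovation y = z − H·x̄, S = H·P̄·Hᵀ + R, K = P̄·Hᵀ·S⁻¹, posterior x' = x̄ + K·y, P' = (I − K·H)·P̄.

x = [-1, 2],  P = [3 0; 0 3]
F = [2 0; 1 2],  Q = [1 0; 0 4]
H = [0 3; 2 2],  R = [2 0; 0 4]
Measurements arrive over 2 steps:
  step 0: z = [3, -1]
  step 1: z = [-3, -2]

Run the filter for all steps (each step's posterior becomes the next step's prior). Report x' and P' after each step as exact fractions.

step 0: x̄ = F·x = [-2, 3]
step 0: P̄ = F·P·Fᵀ + Q = [13 6; 6 19]
step 0: y = z − H·x̄ = [-6, -3]
step 0: S = H·P̄·Hᵀ + R = [173 150; 150 180]
step 0: K = P̄·Hᵀ·S⁻¹ = [-41/144 1937/4320; 23/72 5/432]
step 0: x' = x̄ + K·y = [-2357/1440, 151/144]
step 0: P' = (I − K·H)·P̄ = [2347/2160 -41/216; -41/216 23/108]
step 1: x̄ = F·x = [-2357/720, 221/480]
step 1: P̄ = F·P·Fᵀ + Q = [2887/540 509/360; 509/360 1243/240]
step 1: y = z − H·x̄ = [-701/160, 2611/720]
step 1: S = H·P̄·Hᵀ + R = [3889/80 4747/120; 4747/120 31003/540]
step 1: K = P̄·Hᵀ·S⁻¹ = [-157311/662108 528623/1324216; 100017/331054 14241/662108]
step 1: x' = x̄ + K·y = [-519769/662108, -259955/331054]
step 1: P' = (I − K·H)·P̄ = [633497/662108 -52437/331054; -52437/331054 33339/165527]

step 0: x' = [-2357/1440, 151/144], P' = [2347/2160 -41/216; -41/216 23/108]
step 1: x' = [-519769/662108, -259955/331054], P' = [633497/662108 -52437/331054; -52437/331054 33339/165527]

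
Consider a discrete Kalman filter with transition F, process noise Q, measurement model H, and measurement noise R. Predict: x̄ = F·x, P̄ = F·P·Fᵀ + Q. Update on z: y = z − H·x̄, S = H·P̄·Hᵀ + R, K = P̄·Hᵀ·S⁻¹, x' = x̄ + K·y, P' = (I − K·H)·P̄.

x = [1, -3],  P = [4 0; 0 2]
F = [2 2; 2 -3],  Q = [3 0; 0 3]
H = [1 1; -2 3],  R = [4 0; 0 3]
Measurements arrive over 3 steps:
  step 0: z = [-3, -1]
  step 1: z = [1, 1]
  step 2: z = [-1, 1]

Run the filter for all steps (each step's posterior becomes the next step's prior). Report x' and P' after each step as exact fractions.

step 0: x' = [-40394/26375, -33139/26375], P' = [38661/26375 20691/26375; 20691/26375 19121/26375]
step 1: x' = [-3081742/86619551, 33029693/86619551], P' = [116557746/86619551 59670018/86619551; 59670018/86619551 55893846/86619551]
step 2: x' = [-68700935066/86322310171, -21460676401/86322310171], P' = [115577611593/86322310171 59206617375/86322310171; 59206617375/86322310171 55578548133/86322310171]

step 0: x̄ = F·x = [-4, 11]
step 0: P̄ = F·P·Fᵀ + Q = [27 4; 4 37]
step 0: y = z − H·x̄ = [-10, -42]
step 0: S = H·P̄·Hᵀ + R = [76 61; 61 396]
step 0: K = P̄·Hᵀ·S⁻¹ = [14838/26375 -5083/26375; 9953/26375 5327/26375]
step 0: x' = x̄ + K·y = [-40394/26375, -33139/26375]
step 0: P' = (I − K·H)·P̄ = [38661/26375 20691/26375; 20691/26375 19121/26375]
step 1: x̄ = F·x = [-147066/26375, 18629/26375]
step 1: P̄ = F·P·Fᵀ + Q = [475781/26375 -1464/26375; -1464/26375 157566/26375]
step 1: y = z − H·x̄ = [154812/26375, -323644/26375]
step 1: S = H·P̄·Hᵀ + R = [735919/26375 -480328/26375; -480328/26375 3417911/26375]
step 1: K = P̄·Hᵀ·S⁻¹ = [44056941/86619551 -18035146/86619551; 28890966/86619551 16113834/86619551]
step 1: x' = x̄ + K·y = [-3081742/86619551, 33029693/86619551]
step 1: P' = (I − K·H)·P̄ = [116557746/86619551 59670018/86619551; 59670018/86619551 55893846/86619551]
step 2: x̄ = F·x = [59895902/86619551, -105252563/86619551]
step 2: P̄ = F·P·Fᵀ + Q = [1427025165/86619551 11527872/86619551; 11527872/86619551 513094035/86619551]
step 2: y = z − H·x̄ = [-41262890/86619551, 522169044/86619551]
step 2: S = H·P̄·Hᵀ + R = [2309653148/86619551 -1303240353/86619551; -1303240353/86619551 10447471164/86619551]
step 2: K = P̄·Hᵀ·S⁻¹ = [43696057242/86322310171 -17845123687/86322310171; 28696291377/86322310171 16107469883/86322310171]
step 2: x' = x̄ + K·y = [-68700935066/86322310171, -21460676401/86322310171]
step 2: P' = (I − K·H)·P̄ = [115577611593/86322310171 59206617375/86322310171; 59206617375/86322310171 55578548133/86322310171]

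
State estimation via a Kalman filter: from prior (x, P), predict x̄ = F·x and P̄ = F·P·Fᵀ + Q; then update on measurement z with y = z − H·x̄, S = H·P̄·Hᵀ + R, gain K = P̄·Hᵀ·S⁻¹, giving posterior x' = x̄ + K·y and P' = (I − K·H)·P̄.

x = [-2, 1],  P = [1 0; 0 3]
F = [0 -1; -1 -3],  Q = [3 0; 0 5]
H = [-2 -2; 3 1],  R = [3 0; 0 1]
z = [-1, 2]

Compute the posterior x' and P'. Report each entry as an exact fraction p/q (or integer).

x' = [231/421, 63/421]
P' = [279/842 -249/421; -249/421 621/421]

x̄ = F·x = [-1, -1]
P̄ = F·P·Fᵀ + Q = [6 9; 9 33]
y = z − H·x̄ = [-5, 6]
S = H·P̄·Hᵀ + R = [231 -174; -174 142]
K = P̄·Hᵀ·S⁻¹ = [73/421 339/842; -248/421 -126/421]
x' = x̄ + K·y = [231/421, 63/421]
P' = (I − K·H)·P̄ = [279/842 -249/421; -249/421 621/421]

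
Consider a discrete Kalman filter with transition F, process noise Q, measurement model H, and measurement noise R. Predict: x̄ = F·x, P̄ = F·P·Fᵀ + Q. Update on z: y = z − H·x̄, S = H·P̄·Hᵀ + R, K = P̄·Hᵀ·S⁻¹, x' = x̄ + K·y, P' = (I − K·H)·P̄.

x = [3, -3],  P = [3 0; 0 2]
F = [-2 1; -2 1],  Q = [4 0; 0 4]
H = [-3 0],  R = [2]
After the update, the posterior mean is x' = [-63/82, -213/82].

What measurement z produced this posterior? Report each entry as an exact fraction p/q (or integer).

z = [2]

x̄ = F·x = [-9, -9]
P̄ = F·P·Fᵀ + Q = [18 14; 14 18]
S = H·P̄·Hᵀ + R = [164]
K = P̄·Hᵀ·S⁻¹ = [-27/82; -21/82]
x' − x̄ = [675/82, 525/82] = K·y
y = (KᵀK)⁻¹·Kᵀ·(x' − x̄) = [-25]
z = y + H·x̄ = [-25] + [27] = [2]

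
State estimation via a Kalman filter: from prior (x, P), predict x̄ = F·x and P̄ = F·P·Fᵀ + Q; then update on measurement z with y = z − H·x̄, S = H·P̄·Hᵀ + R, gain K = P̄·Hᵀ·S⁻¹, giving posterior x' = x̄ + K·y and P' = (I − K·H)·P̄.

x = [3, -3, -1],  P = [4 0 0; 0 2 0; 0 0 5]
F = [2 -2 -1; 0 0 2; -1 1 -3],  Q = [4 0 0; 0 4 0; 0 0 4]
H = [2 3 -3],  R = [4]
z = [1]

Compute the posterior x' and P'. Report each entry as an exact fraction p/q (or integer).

x' = [15247/1231, -6438/1231, 3279/1231]
P' = [39894/1231 -16144/1231 10416/1231; -16144/1231 9380/1231 -1572/1231; 10416/1231 -1572/1231 5704/1231]

x̄ = F·x = [13, -2, -3]
P̄ = F·P·Fᵀ + Q = [33 -10 3; -10 24 -30; 3 -30 55]
y = z − H·x̄ = [-28]
S = H·P̄·Hᵀ + R = [1231]
K = P̄·Hᵀ·S⁻¹ = [27/1231; 142/1231; -249/1231]
x' = x̄ + K·y = [15247/1231, -6438/1231, 3279/1231]
P' = (I − K·H)·P̄ = [39894/1231 -16144/1231 10416/1231; -16144/1231 9380/1231 -1572/1231; 10416/1231 -1572/1231 5704/1231]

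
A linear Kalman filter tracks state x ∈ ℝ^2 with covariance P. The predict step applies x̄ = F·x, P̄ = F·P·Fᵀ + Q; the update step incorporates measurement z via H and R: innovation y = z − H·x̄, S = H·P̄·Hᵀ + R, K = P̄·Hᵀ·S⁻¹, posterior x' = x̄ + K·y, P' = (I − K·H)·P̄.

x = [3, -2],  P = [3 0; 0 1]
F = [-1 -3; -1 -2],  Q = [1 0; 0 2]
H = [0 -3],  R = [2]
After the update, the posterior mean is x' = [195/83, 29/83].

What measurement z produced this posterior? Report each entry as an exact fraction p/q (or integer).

x̄ = F·x = [3, 1]
P̄ = F·P·Fᵀ + Q = [13 9; 9 9]
S = H·P̄·Hᵀ + R = [83]
K = P̄·Hᵀ·S⁻¹ = [-27/83; -27/83]
x' − x̄ = [-54/83, -54/83] = K·y
y = (KᵀK)⁻¹·Kᵀ·(x' − x̄) = [2]
z = y + H·x̄ = [2] + [-3] = [-1]

z = [-1]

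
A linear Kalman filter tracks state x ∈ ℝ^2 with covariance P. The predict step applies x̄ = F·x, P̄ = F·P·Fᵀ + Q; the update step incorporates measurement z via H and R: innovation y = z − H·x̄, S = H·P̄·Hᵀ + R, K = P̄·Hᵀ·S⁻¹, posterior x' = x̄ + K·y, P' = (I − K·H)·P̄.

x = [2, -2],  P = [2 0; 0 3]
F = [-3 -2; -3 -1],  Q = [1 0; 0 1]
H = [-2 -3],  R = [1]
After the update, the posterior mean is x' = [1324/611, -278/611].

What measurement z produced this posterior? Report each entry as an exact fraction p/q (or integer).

z = [-3]

x̄ = F·x = [-2, -4]
P̄ = F·P·Fᵀ + Q = [31 24; 24 22]
S = H·P̄·Hᵀ + R = [611]
K = P̄·Hᵀ·S⁻¹ = [-134/611; -114/611]
x' − x̄ = [2546/611, 2166/611] = K·y
y = (KᵀK)⁻¹·Kᵀ·(x' − x̄) = [-19]
z = y + H·x̄ = [-19] + [16] = [-3]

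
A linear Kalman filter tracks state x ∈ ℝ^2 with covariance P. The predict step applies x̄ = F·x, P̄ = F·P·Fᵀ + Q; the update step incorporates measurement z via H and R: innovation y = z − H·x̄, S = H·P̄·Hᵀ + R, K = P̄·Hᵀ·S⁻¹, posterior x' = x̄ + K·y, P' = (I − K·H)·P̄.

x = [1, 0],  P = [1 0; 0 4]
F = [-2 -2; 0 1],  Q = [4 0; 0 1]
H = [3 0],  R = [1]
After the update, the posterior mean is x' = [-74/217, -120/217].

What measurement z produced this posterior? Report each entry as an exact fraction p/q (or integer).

z = [-1]

x̄ = F·x = [-2, 0]
P̄ = F·P·Fᵀ + Q = [24 -8; -8 5]
S = H·P̄·Hᵀ + R = [217]
K = P̄·Hᵀ·S⁻¹ = [72/217; -24/217]
x' − x̄ = [360/217, -120/217] = K·y
y = (KᵀK)⁻¹·Kᵀ·(x' − x̄) = [5]
z = y + H·x̄ = [5] + [-6] = [-1]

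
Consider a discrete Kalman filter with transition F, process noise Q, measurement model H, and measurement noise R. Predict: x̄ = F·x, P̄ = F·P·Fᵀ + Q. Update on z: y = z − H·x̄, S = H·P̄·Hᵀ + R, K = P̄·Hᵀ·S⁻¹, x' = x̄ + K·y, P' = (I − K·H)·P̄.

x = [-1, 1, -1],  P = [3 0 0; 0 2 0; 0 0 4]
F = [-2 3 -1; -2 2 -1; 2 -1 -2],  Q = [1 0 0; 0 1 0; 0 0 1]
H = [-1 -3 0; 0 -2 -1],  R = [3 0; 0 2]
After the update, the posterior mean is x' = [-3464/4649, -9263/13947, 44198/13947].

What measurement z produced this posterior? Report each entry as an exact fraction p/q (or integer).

x̄ = F·x = [6, 5, -1]
P̄ = F·P·Fᵀ + Q = [35 28 -10; 28 25 -8; -10 -8 31]
S = H·P̄·Hᵀ + R = [431 172; 172 101]
K = P̄·Hᵀ·S⁻¹ = [-1369/4649 214/4649; -3179/13947 -386/13947; 6014/13947 -12313/13947]
x' − x̄ = [-31358/4649, -78998/13947, 58145/13947] = K·y
y = (KᵀK)⁻¹·Kᵀ·(x' − x̄) = [24, 7]
z = y + H·x̄ = [24, 7] + [-21, -9] = [3, -2]

z = [3, -2]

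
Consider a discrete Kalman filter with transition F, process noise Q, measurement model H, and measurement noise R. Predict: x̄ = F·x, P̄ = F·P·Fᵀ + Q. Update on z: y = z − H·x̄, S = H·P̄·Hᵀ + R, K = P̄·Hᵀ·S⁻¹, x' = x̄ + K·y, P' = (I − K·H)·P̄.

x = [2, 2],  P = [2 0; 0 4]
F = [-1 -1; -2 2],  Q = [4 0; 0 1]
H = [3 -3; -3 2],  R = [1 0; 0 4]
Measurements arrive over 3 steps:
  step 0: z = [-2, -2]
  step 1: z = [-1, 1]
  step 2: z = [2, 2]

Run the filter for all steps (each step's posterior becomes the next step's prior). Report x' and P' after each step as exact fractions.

step 0: x̄ = F·x = [-4, 0]
step 0: P̄ = F·P·Fᵀ + Q = [10 -4; -4 25]
step 0: y = z − H·x̄ = [10, -14]
step 0: S = H·P̄·Hᵀ + R = [388 -300; -300 242]
step 0: K = P̄·Hᵀ·S⁻¹ = [-309/974 -268/487; -1227/1948 -511/974]
step 0: x' = x̄ + K·y = [259/487, 1019/974]
step 0: P' = (I − K·H)·P̄ = [1175/487 2453/974; 2453/974 5315/1948]
step 1: x̄ = F·x = [-1537/974, 501/487]
step 1: P̄ = F·P·Fᵀ + Q = [27619/1948 -615/974; -615/974 690/487]
step 1: y = z − H·x̄ = [6643/974, -5641/974]
step 1: S = H·P̄·Hᵀ + R = [297499/1948 -283581/1948; -283581/1948 282163/1948]
step 1: K = P̄·Hᵀ·S⁻¹ = [58029/904781 -215256/904781; -393075/1809562 -335985/1809562]
step 1: x' = x̄ + K·y = [214679/904781, 563283/904781]
step 1: P' = (I − K·H)·P̄ = [822338/904781 802995/904781; 802995/904781 1737015/1809562]
step 2: x̄ = F·x = [-777962/904781, 697208/904781]
step 2: P̄ = F·P·Fᵀ + Q = [13831919/1809562 -92339/904781; -92339/904781 1244203/904781]
step 2: y = z − H·x̄ = [6235072/904781, -1918740/904781]
step 2: S = H·P̄·Hᵀ + R = [152016691/1809562 -142187877/1809562; -142187877/1809562 143895279/1809562]
step 2: K = P̄·Hᵀ·S⁻¹ = [9031179/152623655 -106441624/457870965; -67698381/305247310 -165487289/915741930]
step 2: x' = x̄ + K·y = [6247458/152623655, -57163586/152623655]
step 2: P' = (I − K·H)·P̄ = [407704138/457870965 398672959/457870965; 398672959/457870965 865044299/915741930]

step 0: x' = [259/487, 1019/974], P' = [1175/487 2453/974; 2453/974 5315/1948]
step 1: x' = [214679/904781, 563283/904781], P' = [822338/904781 802995/904781; 802995/904781 1737015/1809562]
step 2: x' = [6247458/152623655, -57163586/152623655], P' = [407704138/457870965 398672959/457870965; 398672959/457870965 865044299/915741930]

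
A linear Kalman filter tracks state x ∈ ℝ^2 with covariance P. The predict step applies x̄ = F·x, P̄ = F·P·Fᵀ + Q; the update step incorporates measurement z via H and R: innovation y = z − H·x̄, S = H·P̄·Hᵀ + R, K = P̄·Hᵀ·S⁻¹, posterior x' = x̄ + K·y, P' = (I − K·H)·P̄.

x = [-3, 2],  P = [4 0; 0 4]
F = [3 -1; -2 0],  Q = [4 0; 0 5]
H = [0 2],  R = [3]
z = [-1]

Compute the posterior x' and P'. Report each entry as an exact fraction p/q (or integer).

x' = [-111/29, -8/29]
P' = [508/29 -24/29; -24/29 21/29]

x̄ = F·x = [-11, 6]
P̄ = F·P·Fᵀ + Q = [44 -24; -24 21]
y = z − H·x̄ = [-13]
S = H·P̄·Hᵀ + R = [87]
K = P̄·Hᵀ·S⁻¹ = [-16/29; 14/29]
x' = x̄ + K·y = [-111/29, -8/29]
P' = (I − K·H)·P̄ = [508/29 -24/29; -24/29 21/29]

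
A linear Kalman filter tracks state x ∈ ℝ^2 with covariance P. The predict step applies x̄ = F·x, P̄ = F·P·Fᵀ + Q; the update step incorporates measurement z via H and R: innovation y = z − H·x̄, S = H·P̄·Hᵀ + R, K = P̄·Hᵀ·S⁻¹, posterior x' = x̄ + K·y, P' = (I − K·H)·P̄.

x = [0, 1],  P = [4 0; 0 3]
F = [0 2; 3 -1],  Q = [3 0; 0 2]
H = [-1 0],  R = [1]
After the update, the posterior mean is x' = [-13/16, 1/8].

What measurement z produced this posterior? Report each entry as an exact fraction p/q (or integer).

z = [1]

x̄ = F·x = [2, -1]
P̄ = F·P·Fᵀ + Q = [15 -6; -6 41]
S = H·P̄·Hᵀ + R = [16]
K = P̄·Hᵀ·S⁻¹ = [-15/16; 3/8]
x' − x̄ = [-45/16, 9/8] = K·y
y = (KᵀK)⁻¹·Kᵀ·(x' − x̄) = [3]
z = y + H·x̄ = [3] + [-2] = [1]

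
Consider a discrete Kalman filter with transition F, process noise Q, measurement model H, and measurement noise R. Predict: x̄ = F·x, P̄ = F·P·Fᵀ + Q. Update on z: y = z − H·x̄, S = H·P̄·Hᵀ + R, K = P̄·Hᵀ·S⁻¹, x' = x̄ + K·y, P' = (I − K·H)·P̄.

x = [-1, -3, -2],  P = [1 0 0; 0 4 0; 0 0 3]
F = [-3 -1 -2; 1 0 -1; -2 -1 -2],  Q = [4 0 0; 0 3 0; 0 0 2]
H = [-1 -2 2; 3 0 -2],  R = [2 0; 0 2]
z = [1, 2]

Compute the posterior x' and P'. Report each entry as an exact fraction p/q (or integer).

x̄ = F·x = [10, 1, 9]
P̄ = F·P·Fᵀ + Q = [29 3 22; 3 7 4; 22 4 22]
y = z − H·x̄ = [-5, -10]
S = H·P̄·Hᵀ + R = [39 -1; -1 87]
K = P̄·Hᵀ·S⁻¹ = [413/1696 843/1696; -391/1696 15/1696; 155/424 109/424]
x' = x̄ + K·y = [6465/1696, 3501/1696, 1951/424]
P' = (I − K·H)·P̄ = [4609/848 3981/848 1623/212; 3981/848 4169/848 1491/212; 1623/212 1491/212 595/53]

x' = [6465/1696, 3501/1696, 1951/424]
P' = [4609/848 3981/848 1623/212; 3981/848 4169/848 1491/212; 1623/212 1491/212 595/53]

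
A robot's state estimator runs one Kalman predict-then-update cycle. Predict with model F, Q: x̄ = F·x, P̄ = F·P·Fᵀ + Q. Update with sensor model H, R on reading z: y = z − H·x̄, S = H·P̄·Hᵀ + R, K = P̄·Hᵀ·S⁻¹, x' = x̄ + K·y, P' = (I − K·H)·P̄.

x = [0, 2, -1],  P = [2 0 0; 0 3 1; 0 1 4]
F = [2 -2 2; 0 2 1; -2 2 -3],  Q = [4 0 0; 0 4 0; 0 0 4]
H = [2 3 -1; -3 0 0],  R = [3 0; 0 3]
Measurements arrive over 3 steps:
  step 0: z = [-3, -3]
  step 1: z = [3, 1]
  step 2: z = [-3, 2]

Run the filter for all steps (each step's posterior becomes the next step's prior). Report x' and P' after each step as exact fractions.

step 0: x̄ = F·x = [-6, 3, 7]
step 0: P̄ = F·P·Fᵀ + Q = [32 -2 -34; -2 24 -4; -34 -4 48]
step 0: y = z − H·x̄ = [7, -21]
step 0: S = H·P̄·Hᵀ + R = [531 -276; -276 291]
step 0: K = P̄·Hᵀ·S⁻¹ = [92/26115 -8528/26115; 2512/8705 2562/8705; -3032/26115 6278/26115]
step 0: x' = x̄ + K·y = [23042/26115, -10103/8705, 29743/26115]
step 0: P' = (I − K·H)·P̄ = [8528/26115 -2562/8705 -6278/26115; -2562/8705 12684/8705 25392/8705; -6278/26115 25392/8705 225068/26115]
step 1: x̄ = F·x = [55396/8705, -6175/5223, -195931/26115]
step 1: P̄ = F·P·Fᵀ + Q = [197636/8705 27132/1741 -257892/8705; 27132/1741 157288/5223 -156880/5223; -257892/8705 -156880/5223 1388432/26115]
step 1: y = z − H·x̄ = [-357337/26115, 174893/8705]
step 1: S = H·P̄·Hᵀ + R = [23601233/26115 -3180432/8705; -3180432/8705 1804839/8705]
step 1: K = P̄·Hᵀ·S⁻¹ = [3180432/469116701 -148505156/469116701; 124827056/469116701 114183508/469116701; -82860152/469116701 55081508/469116701]
step 1: x' = x̄ + K·y = [-41832528/469116701, 31414319/469116701, -1279165065/469116701]
step 1: P' = (I − K·H)·P̄ = [148505156/469116701 -114183508/469116701 -55081508/469116701; -114183508/469116701 548259912/469116701 1041931552/469116701; -55081508/469116701 1041931552/469116701 3264212096/469116701]
step 2: x̄ = F·x = [-2704823824/469116701, -1216336427/469116701, 3983988889/469116701]
step 2: P̄ = F·P·Fᵀ + Q = [9857739044/469116701 5852350600/469116701 -12315670312/469116701; 5852350600/469116701 11501444756/469116701 -11200425800/469116701; -12315670312/469116701 -11200425800/469116701 21790747284/469116701]
step 2: y = z − H·x̄ = [11635295715/469116701, -7176238070/469116701]
step 2: S = H·P̄·Hᵀ + R = [352835499615/469116701 -148764600600/469116701; -148764600600/469116701 90127001499/469116701]
step 2: K = P̄·Hᵀ·S⁻¹ = [9917640040/1374085835559 -434506245212/1374085835559; 1820637805444/6870429177795 333356202920/1374085835559; -1219212359564/6870429177795 160809038456/1374085835559]
step 2: x' = x̄ + K·y = [-1029904008976/1374085835559, 369071749099/1374085835559, 3161600271079/1374085835559]
step 2: P' = (I − K·H)·P̄ = [434506245212/1374085835559 -333356202920/1374085835559 -160809038456/1374085835559; -333356202920/1374085835559 8018871782428/6870429177795 15261139901752/6870429177795; -160809038456/1374085835559 15261139901752/6870429177795 47832966399388/6870429177795]

step 0: x' = [23042/26115, -10103/8705, 29743/26115], P' = [8528/26115 -2562/8705 -6278/26115; -2562/8705 12684/8705 25392/8705; -6278/26115 25392/8705 225068/26115]
step 1: x' = [-41832528/469116701, 31414319/469116701, -1279165065/469116701], P' = [148505156/469116701 -114183508/469116701 -55081508/469116701; -114183508/469116701 548259912/469116701 1041931552/469116701; -55081508/469116701 1041931552/469116701 3264212096/469116701]
step 2: x' = [-1029904008976/1374085835559, 369071749099/1374085835559, 3161600271079/1374085835559], P' = [434506245212/1374085835559 -333356202920/1374085835559 -160809038456/1374085835559; -333356202920/1374085835559 8018871782428/6870429177795 15261139901752/6870429177795; -160809038456/1374085835559 15261139901752/6870429177795 47832966399388/6870429177795]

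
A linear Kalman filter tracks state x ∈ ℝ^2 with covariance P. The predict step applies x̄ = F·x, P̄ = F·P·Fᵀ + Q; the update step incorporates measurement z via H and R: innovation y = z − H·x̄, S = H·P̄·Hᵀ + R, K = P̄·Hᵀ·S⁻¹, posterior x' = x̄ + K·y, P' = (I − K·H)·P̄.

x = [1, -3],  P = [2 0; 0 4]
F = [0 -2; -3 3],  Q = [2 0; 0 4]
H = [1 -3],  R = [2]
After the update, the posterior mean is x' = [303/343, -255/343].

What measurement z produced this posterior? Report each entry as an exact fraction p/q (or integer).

x̄ = F·x = [6, -12]
P̄ = F·P·Fᵀ + Q = [18 -24; -24 58]
S = H·P̄·Hᵀ + R = [686]
K = P̄·Hᵀ·S⁻¹ = [45/343; -99/343]
x' − x̄ = [-1755/343, 3861/343] = K·y
y = (KᵀK)⁻¹·Kᵀ·(x' − x̄) = [-39]
z = y + H·x̄ = [-39] + [42] = [3]

z = [3]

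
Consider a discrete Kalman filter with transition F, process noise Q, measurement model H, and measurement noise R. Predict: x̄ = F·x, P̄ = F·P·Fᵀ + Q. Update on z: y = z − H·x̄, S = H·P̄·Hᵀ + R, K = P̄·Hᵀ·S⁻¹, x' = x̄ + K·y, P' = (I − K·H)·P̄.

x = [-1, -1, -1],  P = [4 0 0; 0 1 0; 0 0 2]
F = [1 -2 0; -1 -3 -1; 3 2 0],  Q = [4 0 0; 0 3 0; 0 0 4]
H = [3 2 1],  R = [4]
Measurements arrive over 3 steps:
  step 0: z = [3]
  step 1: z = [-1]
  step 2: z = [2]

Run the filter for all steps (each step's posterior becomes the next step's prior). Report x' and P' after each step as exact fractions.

step 0: x̄ = F·x = [1, 5, -5]
step 0: P̄ = F·P·Fᵀ + Q = [12 2 8; 2 18 -18; 8 -18 44]
step 0: y = z − H·x̄ = [-5]
step 0: S = H·P̄·Hᵀ + R = [228]
step 0: K = P̄·Hᵀ·S⁻¹ = [4/19; 2/19; 8/57]
step 0: x' = x̄ + K·y = [-1/19, 85/19, -325/57]
step 0: P' = (I − K·H)·P̄ = [36/19 -58/19 24/19; -58/19 294/19 -406/19; 24/19 -406/19 2252/57]
step 1: x̄ = F·x = [-9, -23/3, 167/19]
step 1: P̄ = F·P·Fᵀ + Q = [80 50 -44; 50 119/3 -26; -44 -26 880/19]
step 1: y = z − H·x̄ = [1855/57]
step 1: S = H·P̄·Hᵀ + R = [66176/57]
step 1: K = P̄·Hᵀ·S⁻¹ = [2109/8272; 5795/33088; -981/8272]
step 1: x' = x̄ + K·y = [-5813/8272, -65083/33088, 40781/8272]
step 1: P' = (I − K·H)·P̄ = [4687/1034 -7615/4136 -9199/1034; -7615/4136 67087/16544 -7801/4136; -9199/1034 -7801/4136 31007/1034]
step 2: x̄ = F·x = [53457/16544, 55377/33088, -99961/16544]
step 2: P̄ = F·P·Fᵀ + Q = [132839/4136 221383/8272 19617/4136; 221383/8272 560167/16544 105761/8272; 19617/4136 105761/8272 160983/4136]
step 2: y = z − H·x̄ = [-82699/16544]
step 2: S = H·P̄·Hᵀ + R = [3590767/4136]
step 2: K = P̄·Hᵀ·S⁻¹ = [639517/3590767; 1330077/7181534; 325595/3590767]
step 2: x' = x̄ + K·y = [8405719/3590767, 5370519/7181534, -23323443/3590767]
step 2: P' = (I − K·H)·P̄ = [16443884/3590767 -6730184/3590767 -33313216/3590767; -6730184/3590767 14647265/3590767 -6443824/3590767; -33313216/3590767 -6443824/3590767 114129676/3590767]

step 0: x' = [-1/19, 85/19, -325/57], P' = [36/19 -58/19 24/19; -58/19 294/19 -406/19; 24/19 -406/19 2252/57]
step 1: x' = [-5813/8272, -65083/33088, 40781/8272], P' = [4687/1034 -7615/4136 -9199/1034; -7615/4136 67087/16544 -7801/4136; -9199/1034 -7801/4136 31007/1034]
step 2: x' = [8405719/3590767, 5370519/7181534, -23323443/3590767], P' = [16443884/3590767 -6730184/3590767 -33313216/3590767; -6730184/3590767 14647265/3590767 -6443824/3590767; -33313216/3590767 -6443824/3590767 114129676/3590767]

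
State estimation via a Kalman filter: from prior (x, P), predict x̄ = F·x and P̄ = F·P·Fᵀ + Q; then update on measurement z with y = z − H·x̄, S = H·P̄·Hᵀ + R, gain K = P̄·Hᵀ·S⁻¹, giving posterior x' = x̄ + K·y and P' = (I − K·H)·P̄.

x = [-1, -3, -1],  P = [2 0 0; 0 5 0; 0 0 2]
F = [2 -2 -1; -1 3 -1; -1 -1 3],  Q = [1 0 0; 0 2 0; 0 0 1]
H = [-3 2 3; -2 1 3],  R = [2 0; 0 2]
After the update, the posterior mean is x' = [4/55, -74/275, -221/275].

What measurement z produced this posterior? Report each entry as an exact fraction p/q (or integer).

z = [-3, -3]

x̄ = F·x = [5, -7, 1]
P̄ = F·P·Fᵀ + Q = [31 -32 0; -32 51 -19; 0 -19 26]
S = H·P̄·Hᵀ + R = [875 575; 575 425]
K = P̄·Hᵀ·S⁻¹ = [-169/550 107/550; 1063/1650 -1213/1650; -677/1650 229/330]
x' − x̄ = [-271/55, 1851/275, -496/275] = K·y
y = (KᵀK)⁻¹·Kᵀ·(x' − x̄) = [23, 11]
z = y + H·x̄ = [23, 11] + [-26, -14] = [-3, -3]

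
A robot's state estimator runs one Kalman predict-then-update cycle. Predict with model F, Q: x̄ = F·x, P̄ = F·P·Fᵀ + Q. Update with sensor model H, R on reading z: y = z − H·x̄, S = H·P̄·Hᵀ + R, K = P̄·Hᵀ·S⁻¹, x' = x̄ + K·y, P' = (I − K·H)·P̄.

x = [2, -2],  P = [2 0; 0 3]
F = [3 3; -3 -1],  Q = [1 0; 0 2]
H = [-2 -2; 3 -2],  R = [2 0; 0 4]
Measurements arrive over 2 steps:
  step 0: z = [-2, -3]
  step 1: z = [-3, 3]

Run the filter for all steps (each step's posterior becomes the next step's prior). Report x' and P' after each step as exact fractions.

step 0: x̄ = F·x = [0, -4]
step 0: P̄ = F·P·Fᵀ + Q = [46 -27; -27 23]
step 0: y = z − H·x̄ = [-10, -11]
step 0: S = H·P̄·Hᵀ + R = [62 -130; -130 834]
step 0: K = P̄·Hᵀ·S⁻¹ = [-1683/8702 1741/8702; -4919/17404 -3417/17404]
step 0: x' = x̄ + K·y = [-2321/8702, 17161/17404]
step 0: P' = (I − K·H)·P̄ = [1033/4351 -383/8702; -383/8702 5685/17404]
step 1: x̄ = F·x = [37557/17404, -3235/17404]
step 1: P̄ = F·P·Fᵀ + Q = [91969/17404 -45051/17404; -45051/17404 73085/17404]
step 1: y = z − H·x̄ = [4108/4351, -66929/17404]
step 1: S = H·P̄·Hᵀ + R = [83654/4351 -42343/4351; -42343/4351 1730289/17404]
step 1: K = P̄·Hᵀ·S⁻¹ = [-2883582/15809455 3061919/15809455; -4156001/15809455 -2977233/15809455]
step 1: x' = x̄ + K·y = [3923713/3161891, 917355/3161891]
step 1: P' = (I − K·H)·P̄ = [3602968/15809455 -719386/15809455; -719386/15809455 4875387/15809455]

step 0: x' = [-2321/8702, 17161/17404], P' = [1033/4351 -383/8702; -383/8702 5685/17404]
step 1: x' = [3923713/3161891, 917355/3161891], P' = [3602968/15809455 -719386/15809455; -719386/15809455 4875387/15809455]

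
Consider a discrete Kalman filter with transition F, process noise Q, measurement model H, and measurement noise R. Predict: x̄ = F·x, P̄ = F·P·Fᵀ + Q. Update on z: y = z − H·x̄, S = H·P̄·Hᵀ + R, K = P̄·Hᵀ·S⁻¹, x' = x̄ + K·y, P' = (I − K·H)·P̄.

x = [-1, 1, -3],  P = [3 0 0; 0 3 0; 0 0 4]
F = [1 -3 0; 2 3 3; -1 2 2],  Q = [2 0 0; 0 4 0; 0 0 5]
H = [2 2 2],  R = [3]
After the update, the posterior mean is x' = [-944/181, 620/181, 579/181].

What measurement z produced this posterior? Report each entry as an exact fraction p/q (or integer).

x̄ = F·x = [-4, -8, -3]
P̄ = F·P·Fᵀ + Q = [32 -21 -21; -21 79 36; -21 36 36]
S = H·P̄·Hᵀ + R = [543]
K = P̄·Hᵀ·S⁻¹ = [-20/543; 188/543; 34/181]
x' − x̄ = [-220/181, 2068/181, 1122/181] = K·y
y = (KᵀK)⁻¹·Kᵀ·(x' − x̄) = [33]
z = y + H·x̄ = [33] + [-30] = [3]

z = [3]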